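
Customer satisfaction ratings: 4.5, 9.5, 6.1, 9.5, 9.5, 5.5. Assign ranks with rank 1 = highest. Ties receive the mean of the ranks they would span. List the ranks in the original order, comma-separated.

6, 2, 4, 2, 2, 5

Sorted (descending): 9.5, 9.5, 9.5, 6.1, 5.5, 4.5
The 3 values of 9.5 occupy positions 1–3 → average rank 2.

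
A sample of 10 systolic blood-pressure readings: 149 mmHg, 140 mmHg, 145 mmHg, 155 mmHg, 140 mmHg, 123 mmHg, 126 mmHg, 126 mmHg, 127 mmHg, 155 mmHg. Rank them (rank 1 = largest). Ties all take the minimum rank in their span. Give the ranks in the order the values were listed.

3, 5, 4, 1, 5, 10, 8, 8, 7, 1

Sorted (descending): 155, 155, 149, 145, 140, 140, 127, 126, 126, 123
The 2 values of 155 occupy positions 1–2 → each gets rank 1.
The 2 values of 140 occupy positions 5–6 → each gets rank 5.
The 2 values of 126 occupy positions 8–9 → each gets rank 8.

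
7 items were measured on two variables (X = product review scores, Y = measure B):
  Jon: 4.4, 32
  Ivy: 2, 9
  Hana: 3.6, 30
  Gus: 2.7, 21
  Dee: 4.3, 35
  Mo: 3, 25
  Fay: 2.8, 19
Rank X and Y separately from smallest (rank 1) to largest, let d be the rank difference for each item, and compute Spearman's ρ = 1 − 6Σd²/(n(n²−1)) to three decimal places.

0.929

Ranks of variable 1: 7, 1, 5, 2, 6, 4, 3
Ranks of variable 2: 6, 1, 5, 3, 7, 4, 2
d = r₁ − r₂: 1, 0, 0, -1, -1, 0, 1
d²: 1, 0, 0, 1, 1, 0, 1; Σd² = 4
ρ = 1 − 6·4/(7·48) = 1 − 24/336 = 0.929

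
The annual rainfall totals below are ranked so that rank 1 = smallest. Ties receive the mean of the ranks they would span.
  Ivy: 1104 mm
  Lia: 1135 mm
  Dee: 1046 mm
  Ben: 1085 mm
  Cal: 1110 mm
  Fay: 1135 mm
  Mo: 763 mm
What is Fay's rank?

Sorted (ascending): 763, 1046, 1085, 1104, 1110, 1135, 1135
The 2 values of 1135 occupy positions 6–7 → average rank (6+7)/2 = 6.5.
Fay has value 1135 mm → rank 6.5.

6.5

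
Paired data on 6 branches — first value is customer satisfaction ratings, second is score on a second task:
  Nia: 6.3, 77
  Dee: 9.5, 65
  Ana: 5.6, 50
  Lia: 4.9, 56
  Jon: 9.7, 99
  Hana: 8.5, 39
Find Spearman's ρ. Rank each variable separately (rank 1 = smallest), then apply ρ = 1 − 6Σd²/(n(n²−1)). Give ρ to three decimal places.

Ranks of variable 1: 3, 5, 2, 1, 6, 4
Ranks of variable 2: 5, 4, 2, 3, 6, 1
d = r₁ − r₂: -2, 1, 0, -2, 0, 3
d²: 4, 1, 0, 4, 0, 9; Σd² = 18
ρ = 1 − 6·18/(6·35) = 1 − 108/210 = 0.486

0.486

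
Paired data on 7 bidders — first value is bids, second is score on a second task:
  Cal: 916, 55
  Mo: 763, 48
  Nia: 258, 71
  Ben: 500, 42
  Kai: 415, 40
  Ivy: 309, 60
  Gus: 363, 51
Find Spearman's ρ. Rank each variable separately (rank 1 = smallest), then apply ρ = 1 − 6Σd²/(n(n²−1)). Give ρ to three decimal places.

-0.500

Ranks of variable 1: 7, 6, 1, 5, 4, 2, 3
Ranks of variable 2: 5, 3, 7, 2, 1, 6, 4
d = r₁ − r₂: 2, 3, -6, 3, 3, -4, -1
d²: 4, 9, 36, 9, 9, 16, 1; Σd² = 84
ρ = 1 − 6·84/(7·48) = 1 − 504/336 = -0.500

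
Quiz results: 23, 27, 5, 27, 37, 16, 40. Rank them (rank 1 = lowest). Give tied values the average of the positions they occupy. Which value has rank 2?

Sorted (ascending): 5, 16, 23, 27, 27, 37, 40
The 2 values of 27 occupy positions 4–5 → average rank (4+5)/2 = 4.5.
Rank 2 → value 16.

16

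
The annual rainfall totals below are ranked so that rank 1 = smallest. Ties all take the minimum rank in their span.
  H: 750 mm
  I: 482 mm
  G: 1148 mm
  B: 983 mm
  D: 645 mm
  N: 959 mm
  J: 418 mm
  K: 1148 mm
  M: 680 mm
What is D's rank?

Sorted (ascending): 418, 482, 645, 680, 750, 959, 983, 1148, 1148
The 2 values of 1148 occupy positions 8–9 → each gets rank 8.
D has value 645 mm → rank 3.

3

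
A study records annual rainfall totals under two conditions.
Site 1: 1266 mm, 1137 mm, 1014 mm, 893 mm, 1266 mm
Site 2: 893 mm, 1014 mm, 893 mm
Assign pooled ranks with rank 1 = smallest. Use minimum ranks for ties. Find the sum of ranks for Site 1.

Sorted (ascending): 893, 893, 893, 1014, 1014, 1137, 1266, 1266
The 3 values of 893 occupy positions 1–3 → each gets rank 1.
The 2 values of 1014 occupy positions 4–5 → each gets rank 4.
The 2 values of 1266 occupy positions 7–8 → each gets rank 7.
Site 1 values → pooled ranks: 1266→7, 1137→6, 1014→4, 893→1, 1266→7
Rank sum = 7 + 6 + 4 + 1 + 7 = 25

25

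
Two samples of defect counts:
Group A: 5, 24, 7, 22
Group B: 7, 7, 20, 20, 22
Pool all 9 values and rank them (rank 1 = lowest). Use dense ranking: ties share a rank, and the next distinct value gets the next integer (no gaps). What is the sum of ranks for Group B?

14

Sorted (ascending): 5, 7, 7, 7, 20, 20, 22, 22, 24
The 3 values of 7 share dense rank 2.
The 2 values of 20 share dense rank 3.
The 2 values of 22 share dense rank 4.
Remaining distinct values take the next consecutive integers.
Group B values → pooled ranks: 7→2, 7→2, 20→3, 20→3, 22→4
Rank sum = 2 + 2 + 3 + 3 + 4 = 14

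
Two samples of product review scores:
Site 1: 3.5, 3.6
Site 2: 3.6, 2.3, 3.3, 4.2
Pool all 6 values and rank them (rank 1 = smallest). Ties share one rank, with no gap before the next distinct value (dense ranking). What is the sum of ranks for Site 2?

Sorted (ascending): 2.3, 3.3, 3.5, 3.6, 3.6, 4.2
The 2 values of 3.6 share dense rank 4.
Remaining distinct values take the next consecutive integers.
Site 2 values → pooled ranks: 3.6→4, 2.3→1, 3.3→2, 4.2→5
Rank sum = 4 + 1 + 2 + 5 = 12

12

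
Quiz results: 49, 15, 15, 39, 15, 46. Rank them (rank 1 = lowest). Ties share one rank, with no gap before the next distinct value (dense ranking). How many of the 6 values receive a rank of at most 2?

4

Sorted (ascending): 15, 15, 15, 39, 46, 49
The 3 values of 15 share dense rank 1.
Remaining distinct values take the next consecutive integers.
Ranks ≤ 2: {1, 1, 1, 2} → 4 values.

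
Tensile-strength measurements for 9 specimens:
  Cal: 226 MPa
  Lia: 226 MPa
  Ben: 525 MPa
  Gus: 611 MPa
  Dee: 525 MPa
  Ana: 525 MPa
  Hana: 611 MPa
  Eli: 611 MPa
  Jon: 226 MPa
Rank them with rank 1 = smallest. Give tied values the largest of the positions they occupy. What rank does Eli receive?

Sorted (ascending): 226, 226, 226, 525, 525, 525, 611, 611, 611
The 3 values of 226 occupy positions 1–3 → each gets rank 3.
The 3 values of 525 occupy positions 4–6 → each gets rank 6.
The 3 values of 611 occupy positions 7–9 → each gets rank 9.
Eli has value 611 MPa → rank 9.

9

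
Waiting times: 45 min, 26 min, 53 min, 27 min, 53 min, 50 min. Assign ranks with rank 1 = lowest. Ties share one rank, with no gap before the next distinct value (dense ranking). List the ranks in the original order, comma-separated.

3, 1, 5, 2, 5, 4

Sorted (ascending): 26, 27, 45, 50, 53, 53
The 2 values of 53 share dense rank 5.
Remaining distinct values take the next consecutive integers.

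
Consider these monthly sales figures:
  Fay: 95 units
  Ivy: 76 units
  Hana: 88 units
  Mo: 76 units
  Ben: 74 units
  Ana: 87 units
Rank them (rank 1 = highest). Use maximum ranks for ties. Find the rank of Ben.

Sorted (descending): 95, 88, 87, 76, 76, 74
The 2 values of 76 occupy positions 4–5 → each gets rank 5.
Ben has value 74 units → rank 6.

6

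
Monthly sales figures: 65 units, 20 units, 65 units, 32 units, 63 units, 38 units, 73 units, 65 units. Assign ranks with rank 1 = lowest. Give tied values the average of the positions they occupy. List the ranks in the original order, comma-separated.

6, 1, 6, 2, 4, 3, 8, 6

Sorted (ascending): 20, 32, 38, 63, 65, 65, 65, 73
The 3 values of 65 occupy positions 5–7 → average rank 6.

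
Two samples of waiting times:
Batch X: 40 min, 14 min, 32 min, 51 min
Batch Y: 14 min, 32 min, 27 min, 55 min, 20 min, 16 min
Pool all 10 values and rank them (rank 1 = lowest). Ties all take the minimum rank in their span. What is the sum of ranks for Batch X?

Sorted (ascending): 14, 14, 16, 20, 27, 32, 32, 40, 51, 55
The 2 values of 14 occupy positions 1–2 → each gets rank 1.
The 2 values of 32 occupy positions 6–7 → each gets rank 6.
Batch X values → pooled ranks: 40→8, 14→1, 32→6, 51→9
Rank sum = 8 + 1 + 6 + 9 = 24

24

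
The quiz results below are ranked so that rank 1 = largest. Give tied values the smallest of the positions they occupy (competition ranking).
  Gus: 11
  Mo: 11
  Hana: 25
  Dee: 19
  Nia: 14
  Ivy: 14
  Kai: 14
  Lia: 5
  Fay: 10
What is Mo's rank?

Sorted (descending): 25, 19, 14, 14, 14, 11, 11, 10, 5
The 3 values of 14 occupy positions 3–5 → each gets rank 3.
The 2 values of 11 occupy positions 6–7 → each gets rank 6.
Mo has value 11 → rank 6.

6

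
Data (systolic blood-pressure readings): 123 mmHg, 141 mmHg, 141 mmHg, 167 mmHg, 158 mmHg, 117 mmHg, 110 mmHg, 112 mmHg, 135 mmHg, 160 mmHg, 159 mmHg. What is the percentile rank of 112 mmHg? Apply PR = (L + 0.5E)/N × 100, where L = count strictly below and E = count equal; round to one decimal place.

N = 11.
Strictly below 112: 1. Equal to 112: 1.
PR = (1 + 0.5·1)/11 × 100 = 13.6

13.6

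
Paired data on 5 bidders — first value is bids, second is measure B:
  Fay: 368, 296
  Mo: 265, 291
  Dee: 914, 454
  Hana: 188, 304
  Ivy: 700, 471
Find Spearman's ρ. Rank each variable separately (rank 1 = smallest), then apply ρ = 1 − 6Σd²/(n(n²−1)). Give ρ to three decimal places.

0.600

Ranks of variable 1: 3, 2, 5, 1, 4
Ranks of variable 2: 2, 1, 4, 3, 5
d = r₁ − r₂: 1, 1, 1, -2, -1
d²: 1, 1, 1, 4, 1; Σd² = 8
ρ = 1 − 6·8/(5·24) = 1 − 48/120 = 0.600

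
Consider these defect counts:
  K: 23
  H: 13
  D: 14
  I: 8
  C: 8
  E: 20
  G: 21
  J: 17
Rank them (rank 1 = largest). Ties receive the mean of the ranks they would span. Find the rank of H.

Sorted (descending): 23, 21, 20, 17, 14, 13, 8, 8
The 2 values of 8 occupy positions 7–8 → average rank (7+8)/2 = 7.5.
H has value 13 → rank 6.

6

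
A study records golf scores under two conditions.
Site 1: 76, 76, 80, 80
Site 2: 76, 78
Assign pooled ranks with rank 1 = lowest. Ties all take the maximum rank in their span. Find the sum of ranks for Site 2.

7

Sorted (ascending): 76, 76, 76, 78, 80, 80
The 3 values of 76 occupy positions 1–3 → each gets rank 3.
The 2 values of 80 occupy positions 5–6 → each gets rank 6.
Site 2 values → pooled ranks: 76→3, 78→4
Rank sum = 3 + 4 = 7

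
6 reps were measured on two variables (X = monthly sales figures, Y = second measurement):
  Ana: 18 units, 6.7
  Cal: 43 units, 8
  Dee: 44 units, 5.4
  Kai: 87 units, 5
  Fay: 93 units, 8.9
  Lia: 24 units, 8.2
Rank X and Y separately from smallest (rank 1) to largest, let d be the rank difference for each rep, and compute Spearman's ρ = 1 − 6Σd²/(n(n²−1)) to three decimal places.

Ranks of variable 1: 1, 3, 4, 5, 6, 2
Ranks of variable 2: 3, 4, 2, 1, 6, 5
d = r₁ − r₂: -2, -1, 2, 4, 0, -3
d²: 4, 1, 4, 16, 0, 9; Σd² = 34
ρ = 1 − 6·34/(6·35) = 1 − 204/210 = 0.029

0.029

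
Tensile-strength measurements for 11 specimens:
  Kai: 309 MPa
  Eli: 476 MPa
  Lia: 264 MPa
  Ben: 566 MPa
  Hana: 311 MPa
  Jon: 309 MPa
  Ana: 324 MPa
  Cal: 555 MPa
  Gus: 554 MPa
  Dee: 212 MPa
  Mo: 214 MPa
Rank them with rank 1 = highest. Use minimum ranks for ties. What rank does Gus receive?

Sorted (descending): 566, 555, 554, 476, 324, 311, 309, 309, 264, 214, 212
The 2 values of 309 occupy positions 7–8 → each gets rank 7.
Gus has value 554 MPa → rank 3.

3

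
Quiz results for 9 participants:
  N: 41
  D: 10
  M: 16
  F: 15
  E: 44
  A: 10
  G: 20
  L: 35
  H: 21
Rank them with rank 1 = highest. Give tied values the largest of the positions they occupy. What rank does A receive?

Sorted (descending): 44, 41, 35, 21, 20, 16, 15, 10, 10
The 2 values of 10 occupy positions 8–9 → each gets rank 9.
A has value 10 → rank 9.

9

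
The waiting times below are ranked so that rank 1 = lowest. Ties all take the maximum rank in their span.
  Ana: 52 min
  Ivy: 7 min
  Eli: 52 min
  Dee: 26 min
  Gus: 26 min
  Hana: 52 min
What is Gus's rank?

3

Sorted (ascending): 7, 26, 26, 52, 52, 52
The 2 values of 26 occupy positions 2–3 → each gets rank 3.
The 3 values of 52 occupy positions 4–6 → each gets rank 6.
Gus has value 26 min → rank 3.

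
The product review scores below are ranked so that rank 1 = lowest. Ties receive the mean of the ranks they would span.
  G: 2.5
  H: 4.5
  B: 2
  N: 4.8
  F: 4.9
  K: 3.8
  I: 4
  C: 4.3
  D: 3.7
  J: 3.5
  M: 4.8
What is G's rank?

Sorted (ascending): 2, 2.5, 3.5, 3.7, 3.8, 4, 4.3, 4.5, 4.8, 4.8, 4.9
The 2 values of 4.8 occupy positions 9–10 → average rank (9+10)/2 = 9.5.
G has value 2.5 → rank 2.

2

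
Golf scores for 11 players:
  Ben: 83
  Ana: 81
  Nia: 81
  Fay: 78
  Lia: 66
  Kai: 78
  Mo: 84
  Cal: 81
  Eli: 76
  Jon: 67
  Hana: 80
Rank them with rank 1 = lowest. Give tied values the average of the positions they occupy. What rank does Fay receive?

Sorted (ascending): 66, 67, 76, 78, 78, 80, 81, 81, 81, 83, 84
The 2 values of 78 occupy positions 4–5 → average rank (4+5)/2 = 4.5.
The 3 values of 81 occupy positions 7–9 → average rank 8.
Fay has value 78 → rank 4.5.

4.5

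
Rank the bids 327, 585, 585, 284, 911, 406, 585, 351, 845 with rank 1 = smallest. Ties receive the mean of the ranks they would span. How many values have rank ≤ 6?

7

Sorted (ascending): 284, 327, 351, 406, 585, 585, 585, 845, 911
The 3 values of 585 occupy positions 5–7 → average rank 6.
Ranks ≤ 6: {1, 2, 3, 4, 6, 6, 6} → 7 values.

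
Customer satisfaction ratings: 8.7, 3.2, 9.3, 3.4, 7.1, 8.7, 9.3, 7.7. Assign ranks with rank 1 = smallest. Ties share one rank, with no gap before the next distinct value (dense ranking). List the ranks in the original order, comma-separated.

5, 1, 6, 2, 3, 5, 6, 4

Sorted (ascending): 3.2, 3.4, 7.1, 7.7, 8.7, 8.7, 9.3, 9.3
The 2 values of 8.7 share dense rank 5.
The 2 values of 9.3 share dense rank 6.
Remaining distinct values take the next consecutive integers.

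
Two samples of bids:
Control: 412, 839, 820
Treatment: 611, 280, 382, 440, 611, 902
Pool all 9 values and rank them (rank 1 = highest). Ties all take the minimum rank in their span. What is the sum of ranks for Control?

Sorted (descending): 902, 839, 820, 611, 611, 440, 412, 382, 280
The 2 values of 611 occupy positions 4–5 → each gets rank 4.
Control values → pooled ranks: 412→7, 839→2, 820→3
Rank sum = 7 + 2 + 3 = 12

12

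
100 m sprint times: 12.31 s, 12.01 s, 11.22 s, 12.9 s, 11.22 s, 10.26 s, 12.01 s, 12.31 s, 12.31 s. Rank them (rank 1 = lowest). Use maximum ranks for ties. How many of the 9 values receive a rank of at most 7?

Sorted (ascending): 10.26, 11.22, 11.22, 12.01, 12.01, 12.31, 12.31, 12.31, 12.9
The 2 values of 11.22 occupy positions 2–3 → each gets rank 3.
The 2 values of 12.01 occupy positions 4–5 → each gets rank 5.
The 3 values of 12.31 occupy positions 6–8 → each gets rank 8.
Ranks ≤ 7: {1, 3, 3, 5, 5} → 5 values.

5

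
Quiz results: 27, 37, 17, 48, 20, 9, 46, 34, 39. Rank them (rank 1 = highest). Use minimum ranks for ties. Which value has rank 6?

27

Sorted (descending): 48, 46, 39, 37, 34, 27, 20, 17, 9
No ties — each value takes its position as its rank.
Rank 6 → value 27.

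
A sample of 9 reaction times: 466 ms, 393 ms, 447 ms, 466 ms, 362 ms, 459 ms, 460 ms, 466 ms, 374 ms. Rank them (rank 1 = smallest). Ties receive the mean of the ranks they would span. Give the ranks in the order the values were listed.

8, 3, 4, 8, 1, 5, 6, 8, 2

Sorted (ascending): 362, 374, 393, 447, 459, 460, 466, 466, 466
The 3 values of 466 occupy positions 7–9 → average rank 8.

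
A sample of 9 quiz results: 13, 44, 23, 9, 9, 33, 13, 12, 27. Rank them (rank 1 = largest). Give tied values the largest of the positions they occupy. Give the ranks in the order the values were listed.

Sorted (descending): 44, 33, 27, 23, 13, 13, 12, 9, 9
The 2 values of 13 occupy positions 5–6 → each gets rank 6.
The 2 values of 9 occupy positions 8–9 → each gets rank 9.

6, 1, 4, 9, 9, 2, 6, 7, 3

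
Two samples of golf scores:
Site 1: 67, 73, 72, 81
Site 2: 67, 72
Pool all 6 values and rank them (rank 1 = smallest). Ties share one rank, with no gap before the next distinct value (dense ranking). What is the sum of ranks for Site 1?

10

Sorted (ascending): 67, 67, 72, 72, 73, 81
The 2 values of 67 share dense rank 1.
The 2 values of 72 share dense rank 2.
Remaining distinct values take the next consecutive integers.
Site 1 values → pooled ranks: 67→1, 73→3, 72→2, 81→4
Rank sum = 1 + 3 + 2 + 4 = 10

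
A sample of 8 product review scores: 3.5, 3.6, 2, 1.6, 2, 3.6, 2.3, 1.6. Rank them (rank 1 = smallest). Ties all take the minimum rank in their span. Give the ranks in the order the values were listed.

6, 7, 3, 1, 3, 7, 5, 1

Sorted (ascending): 1.6, 1.6, 2, 2, 2.3, 3.5, 3.6, 3.6
The 2 values of 1.6 occupy positions 1–2 → each gets rank 1.
The 2 values of 2 occupy positions 3–4 → each gets rank 3.
The 2 values of 3.6 occupy positions 7–8 → each gets rank 7.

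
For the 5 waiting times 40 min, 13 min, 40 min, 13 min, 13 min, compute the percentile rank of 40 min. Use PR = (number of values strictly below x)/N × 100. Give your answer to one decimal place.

60.0

N = 5.
Strictly below 40: 3. Equal to 40: 2.
PR = 3/5 × 100 = 60.0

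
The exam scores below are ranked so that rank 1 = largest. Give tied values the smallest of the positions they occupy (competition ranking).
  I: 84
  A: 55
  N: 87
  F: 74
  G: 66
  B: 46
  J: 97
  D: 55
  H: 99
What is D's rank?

Sorted (descending): 99, 97, 87, 84, 74, 66, 55, 55, 46
The 2 values of 55 occupy positions 7–8 → each gets rank 7.
D has value 55 → rank 7.

7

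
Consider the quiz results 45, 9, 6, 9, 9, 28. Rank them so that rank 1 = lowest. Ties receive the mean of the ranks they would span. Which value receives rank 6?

45

Sorted (ascending): 6, 9, 9, 9, 28, 45
The 3 values of 9 occupy positions 2–4 → average rank 3.
Rank 6 → value 45.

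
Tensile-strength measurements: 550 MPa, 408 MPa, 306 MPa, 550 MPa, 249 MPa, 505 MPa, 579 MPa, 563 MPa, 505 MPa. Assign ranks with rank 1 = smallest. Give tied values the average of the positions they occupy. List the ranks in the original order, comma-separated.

Sorted (ascending): 249, 306, 408, 505, 505, 550, 550, 563, 579
The 2 values of 505 occupy positions 4–5 → average rank (4+5)/2 = 4.5.
The 2 values of 550 occupy positions 6–7 → average rank (6+7)/2 = 6.5.

6.5, 3, 2, 6.5, 1, 4.5, 9, 8, 4.5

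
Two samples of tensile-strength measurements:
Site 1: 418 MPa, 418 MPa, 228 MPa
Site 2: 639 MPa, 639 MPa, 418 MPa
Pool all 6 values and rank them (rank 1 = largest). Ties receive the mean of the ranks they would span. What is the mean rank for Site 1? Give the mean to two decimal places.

Sorted (descending): 639, 639, 418, 418, 418, 228
The 2 values of 639 occupy positions 1–2 → average rank (1+2)/2 = 1.5.
The 3 values of 418 occupy positions 3–5 → average rank 4.
Site 1 values → pooled ranks: 418→4, 418→4, 228→6
Mean rank = (4 + 4 + 6) / 3 = 4.67

4.67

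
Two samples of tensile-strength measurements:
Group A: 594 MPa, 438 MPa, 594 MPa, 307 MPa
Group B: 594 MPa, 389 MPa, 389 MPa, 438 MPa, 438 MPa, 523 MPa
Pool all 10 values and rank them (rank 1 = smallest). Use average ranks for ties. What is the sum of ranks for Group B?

Sorted (ascending): 307, 389, 389, 438, 438, 438, 523, 594, 594, 594
The 2 values of 389 occupy positions 2–3 → average rank (2+3)/2 = 2.5.
The 3 values of 438 occupy positions 4–6 → average rank 5.
The 3 values of 594 occupy positions 8–10 → average rank 9.
Group B values → pooled ranks: 594→9, 389→2.5, 389→2.5, 438→5, 438→5, 523→7
Rank sum = 9 + 2.5 + 2.5 + 5 + 5 + 7 = 31

31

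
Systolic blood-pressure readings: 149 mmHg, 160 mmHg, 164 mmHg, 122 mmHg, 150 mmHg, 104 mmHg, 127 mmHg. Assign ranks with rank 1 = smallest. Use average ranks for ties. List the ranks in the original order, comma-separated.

Sorted (ascending): 104, 122, 127, 149, 150, 160, 164
No ties — each value takes its position as its rank.

4, 6, 7, 2, 5, 1, 3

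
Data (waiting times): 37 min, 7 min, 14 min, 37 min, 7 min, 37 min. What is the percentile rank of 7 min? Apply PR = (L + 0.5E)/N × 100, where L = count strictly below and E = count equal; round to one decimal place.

N = 6.
Strictly below 7: 0. Equal to 7: 2.
PR = (0 + 0.5·2)/6 × 100 = 16.7

16.7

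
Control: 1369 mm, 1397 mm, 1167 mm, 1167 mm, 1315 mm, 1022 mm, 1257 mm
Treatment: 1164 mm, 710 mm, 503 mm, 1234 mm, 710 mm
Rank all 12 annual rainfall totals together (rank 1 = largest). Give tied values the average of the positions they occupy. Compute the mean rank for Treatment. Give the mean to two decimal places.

Sorted (descending): 1397, 1369, 1315, 1257, 1234, 1167, 1167, 1164, 1022, 710, 710, 503
The 2 values of 1167 occupy positions 6–7 → average rank (6+7)/2 = 6.5.
The 2 values of 710 occupy positions 10–11 → average rank (10+11)/2 = 10.5.
Treatment values → pooled ranks: 1164→8, 710→10.5, 503→12, 1234→5, 710→10.5
Mean rank = (8 + 10.5 + 12 + 5 + 10.5) / 5 = 9.20

9.20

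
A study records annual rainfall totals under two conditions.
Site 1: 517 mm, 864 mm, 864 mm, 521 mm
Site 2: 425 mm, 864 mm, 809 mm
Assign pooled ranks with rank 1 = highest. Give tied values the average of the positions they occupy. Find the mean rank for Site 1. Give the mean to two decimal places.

Sorted (descending): 864, 864, 864, 809, 521, 517, 425
The 3 values of 864 occupy positions 1–3 → average rank 2.
Site 1 values → pooled ranks: 517→6, 864→2, 864→2, 521→5
Mean rank = (6 + 2 + 2 + 5) / 4 = 3.75

3.75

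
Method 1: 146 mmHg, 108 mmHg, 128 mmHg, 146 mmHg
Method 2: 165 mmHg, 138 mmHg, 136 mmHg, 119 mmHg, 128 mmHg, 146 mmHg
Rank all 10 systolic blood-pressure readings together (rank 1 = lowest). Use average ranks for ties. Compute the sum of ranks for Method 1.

20.5

Sorted (ascending): 108, 119, 128, 128, 136, 138, 146, 146, 146, 165
The 2 values of 128 occupy positions 3–4 → average rank (3+4)/2 = 3.5.
The 3 values of 146 occupy positions 7–9 → average rank 8.
Method 1 values → pooled ranks: 146→8, 108→1, 128→3.5, 146→8
Rank sum = 8 + 1 + 3.5 + 8 = 20.5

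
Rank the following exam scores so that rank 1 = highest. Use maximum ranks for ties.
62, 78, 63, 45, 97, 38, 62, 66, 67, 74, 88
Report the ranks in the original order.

9, 3, 7, 10, 1, 11, 9, 6, 5, 4, 2

Sorted (descending): 97, 88, 78, 74, 67, 66, 63, 62, 62, 45, 38
The 2 values of 62 occupy positions 8–9 → each gets rank 9.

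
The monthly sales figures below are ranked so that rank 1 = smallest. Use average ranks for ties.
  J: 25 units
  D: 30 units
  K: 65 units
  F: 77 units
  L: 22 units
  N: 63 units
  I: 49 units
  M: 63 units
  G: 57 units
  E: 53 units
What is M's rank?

7.5

Sorted (ascending): 22, 25, 30, 49, 53, 57, 63, 63, 65, 77
The 2 values of 63 occupy positions 7–8 → average rank (7+8)/2 = 7.5.
M has value 63 units → rank 7.5.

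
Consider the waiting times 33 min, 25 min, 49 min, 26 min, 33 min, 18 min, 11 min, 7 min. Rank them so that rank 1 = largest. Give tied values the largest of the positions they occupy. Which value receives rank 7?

Sorted (descending): 49, 33, 33, 26, 25, 18, 11, 7
The 2 values of 33 occupy positions 2–3 → each gets rank 3.
Rank 7 → value 11.

11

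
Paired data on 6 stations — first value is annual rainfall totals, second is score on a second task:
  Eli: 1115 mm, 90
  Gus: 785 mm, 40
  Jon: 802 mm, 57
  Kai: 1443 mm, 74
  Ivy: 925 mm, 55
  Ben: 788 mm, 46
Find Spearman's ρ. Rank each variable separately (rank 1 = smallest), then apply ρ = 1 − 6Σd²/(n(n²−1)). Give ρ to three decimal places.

Ranks of variable 1: 5, 1, 3, 6, 4, 2
Ranks of variable 2: 6, 1, 4, 5, 3, 2
d = r₁ − r₂: -1, 0, -1, 1, 1, 0
d²: 1, 0, 1, 1, 1, 0; Σd² = 4
ρ = 1 − 6·4/(6·35) = 1 − 24/210 = 0.886

0.886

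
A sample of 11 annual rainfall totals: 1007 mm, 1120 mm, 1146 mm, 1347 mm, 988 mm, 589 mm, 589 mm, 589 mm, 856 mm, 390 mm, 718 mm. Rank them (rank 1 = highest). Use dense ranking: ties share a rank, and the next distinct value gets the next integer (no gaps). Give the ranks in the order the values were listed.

4, 3, 2, 1, 5, 8, 8, 8, 6, 9, 7

Sorted (descending): 1347, 1146, 1120, 1007, 988, 856, 718, 589, 589, 589, 390
The 3 values of 589 share dense rank 8.
Remaining distinct values take the next consecutive integers.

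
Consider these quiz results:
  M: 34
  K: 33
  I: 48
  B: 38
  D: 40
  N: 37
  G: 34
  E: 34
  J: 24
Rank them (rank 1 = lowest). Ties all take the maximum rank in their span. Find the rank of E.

5

Sorted (ascending): 24, 33, 34, 34, 34, 37, 38, 40, 48
The 3 values of 34 occupy positions 3–5 → each gets rank 5.
E has value 34 → rank 5.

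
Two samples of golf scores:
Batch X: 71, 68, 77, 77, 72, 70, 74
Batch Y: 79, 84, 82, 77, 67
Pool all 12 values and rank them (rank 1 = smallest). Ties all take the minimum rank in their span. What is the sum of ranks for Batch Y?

Sorted (ascending): 67, 68, 70, 71, 72, 74, 77, 77, 77, 79, 82, 84
The 3 values of 77 occupy positions 7–9 → each gets rank 7.
Batch Y values → pooled ranks: 79→10, 84→12, 82→11, 77→7, 67→1
Rank sum = 10 + 12 + 11 + 7 + 1 = 41

41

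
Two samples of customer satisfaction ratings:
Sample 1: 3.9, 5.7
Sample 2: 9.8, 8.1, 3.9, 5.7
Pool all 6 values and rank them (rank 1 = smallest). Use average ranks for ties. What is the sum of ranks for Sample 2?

16

Sorted (ascending): 3.9, 3.9, 5.7, 5.7, 8.1, 9.8
The 2 values of 3.9 occupy positions 1–2 → average rank (1+2)/2 = 1.5.
The 2 values of 5.7 occupy positions 3–4 → average rank (3+4)/2 = 3.5.
Sample 2 values → pooled ranks: 9.8→6, 8.1→5, 3.9→1.5, 5.7→3.5
Rank sum = 6 + 5 + 1.5 + 3.5 = 16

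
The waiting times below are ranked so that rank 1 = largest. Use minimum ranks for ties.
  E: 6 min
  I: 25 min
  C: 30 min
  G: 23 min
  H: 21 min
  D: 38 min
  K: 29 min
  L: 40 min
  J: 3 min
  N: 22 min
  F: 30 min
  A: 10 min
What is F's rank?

3

Sorted (descending): 40, 38, 30, 30, 29, 25, 23, 22, 21, 10, 6, 3
The 2 values of 30 occupy positions 3–4 → each gets rank 3.
F has value 30 min → rank 3.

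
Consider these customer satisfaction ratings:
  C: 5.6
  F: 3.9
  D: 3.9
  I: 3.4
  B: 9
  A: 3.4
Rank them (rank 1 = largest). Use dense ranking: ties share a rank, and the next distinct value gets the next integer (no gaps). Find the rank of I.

4

Sorted (descending): 9, 5.6, 3.9, 3.9, 3.4, 3.4
The 2 values of 3.9 share dense rank 3.
The 2 values of 3.4 share dense rank 4.
Remaining distinct values take the next consecutive integers.
I has value 3.4 → rank 4.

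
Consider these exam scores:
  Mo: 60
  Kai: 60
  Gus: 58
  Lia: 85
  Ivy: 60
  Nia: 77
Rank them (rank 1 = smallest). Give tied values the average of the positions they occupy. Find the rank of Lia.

Sorted (ascending): 58, 60, 60, 60, 77, 85
The 3 values of 60 occupy positions 2–4 → average rank 3.
Lia has value 85 → rank 6.

6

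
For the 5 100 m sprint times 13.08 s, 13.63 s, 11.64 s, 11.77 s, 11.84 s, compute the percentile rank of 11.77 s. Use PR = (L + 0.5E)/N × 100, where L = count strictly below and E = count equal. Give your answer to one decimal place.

30.0

N = 5.
Strictly below 11.77: 1. Equal to 11.77: 1.
PR = (1 + 0.5·1)/5 × 100 = 30.0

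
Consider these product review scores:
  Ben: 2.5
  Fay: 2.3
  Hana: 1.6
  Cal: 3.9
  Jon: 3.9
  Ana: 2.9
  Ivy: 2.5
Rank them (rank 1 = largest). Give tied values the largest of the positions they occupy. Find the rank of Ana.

Sorted (descending): 3.9, 3.9, 2.9, 2.5, 2.5, 2.3, 1.6
The 2 values of 3.9 occupy positions 1–2 → each gets rank 2.
The 2 values of 2.5 occupy positions 4–5 → each gets rank 5.
Ana has value 2.9 → rank 3.

3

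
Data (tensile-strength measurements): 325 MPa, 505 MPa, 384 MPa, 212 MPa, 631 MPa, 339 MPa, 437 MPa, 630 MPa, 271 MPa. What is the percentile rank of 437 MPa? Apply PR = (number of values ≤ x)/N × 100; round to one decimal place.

N = 9.
Strictly below 437: 5. Equal to 437: 1.
PR = 6/9 × 100 = 66.7

66.7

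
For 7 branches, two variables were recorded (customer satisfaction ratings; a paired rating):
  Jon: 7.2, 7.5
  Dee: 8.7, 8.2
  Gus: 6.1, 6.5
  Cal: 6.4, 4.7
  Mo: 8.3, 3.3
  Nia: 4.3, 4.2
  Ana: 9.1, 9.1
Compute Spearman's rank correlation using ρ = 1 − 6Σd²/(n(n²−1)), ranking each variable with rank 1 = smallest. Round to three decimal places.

0.607

Ranks of variable 1: 4, 6, 2, 3, 5, 1, 7
Ranks of variable 2: 5, 6, 4, 3, 1, 2, 7
d = r₁ − r₂: -1, 0, -2, 0, 4, -1, 0
d²: 1, 0, 4, 0, 16, 1, 0; Σd² = 22
ρ = 1 − 6·22/(7·48) = 1 − 132/336 = 0.607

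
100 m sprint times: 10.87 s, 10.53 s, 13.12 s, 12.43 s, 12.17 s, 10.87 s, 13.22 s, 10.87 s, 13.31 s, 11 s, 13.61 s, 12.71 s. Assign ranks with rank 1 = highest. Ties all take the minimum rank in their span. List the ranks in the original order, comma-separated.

9, 12, 4, 6, 7, 9, 3, 9, 2, 8, 1, 5

Sorted (descending): 13.61, 13.31, 13.22, 13.12, 12.71, 12.43, 12.17, 11, 10.87, 10.87, 10.87, 10.53
The 3 values of 10.87 occupy positions 9–11 → each gets rank 9.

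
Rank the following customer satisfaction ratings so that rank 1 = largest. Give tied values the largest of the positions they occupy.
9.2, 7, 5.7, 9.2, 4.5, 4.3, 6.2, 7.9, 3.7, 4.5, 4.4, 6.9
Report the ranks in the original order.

Sorted (descending): 9.2, 9.2, 7.9, 7, 6.9, 6.2, 5.7, 4.5, 4.5, 4.4, 4.3, 3.7
The 2 values of 9.2 occupy positions 1–2 → each gets rank 2.
The 2 values of 4.5 occupy positions 8–9 → each gets rank 9.

2, 4, 7, 2, 9, 11, 6, 3, 12, 9, 10, 5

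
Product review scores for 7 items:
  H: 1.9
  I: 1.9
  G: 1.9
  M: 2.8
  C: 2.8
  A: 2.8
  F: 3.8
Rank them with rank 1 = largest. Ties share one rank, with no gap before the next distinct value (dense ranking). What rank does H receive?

Sorted (descending): 3.8, 2.8, 2.8, 2.8, 1.9, 1.9, 1.9
The 3 values of 2.8 share dense rank 2.
The 3 values of 1.9 share dense rank 3.
Remaining distinct values take the next consecutive integers.
H has value 1.9 → rank 3.

3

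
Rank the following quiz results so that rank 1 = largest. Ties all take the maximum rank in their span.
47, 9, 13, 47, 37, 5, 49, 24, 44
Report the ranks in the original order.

3, 8, 7, 3, 5, 9, 1, 6, 4

Sorted (descending): 49, 47, 47, 44, 37, 24, 13, 9, 5
The 2 values of 47 occupy positions 2–3 → each gets rank 3.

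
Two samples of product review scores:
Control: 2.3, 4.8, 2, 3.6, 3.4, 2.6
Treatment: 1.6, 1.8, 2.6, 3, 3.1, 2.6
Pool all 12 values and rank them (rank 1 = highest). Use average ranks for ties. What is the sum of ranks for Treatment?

46

Sorted (descending): 4.8, 3.6, 3.4, 3.1, 3, 2.6, 2.6, 2.6, 2.3, 2, 1.8, 1.6
The 3 values of 2.6 occupy positions 6–8 → average rank 7.
Treatment values → pooled ranks: 1.6→12, 1.8→11, 2.6→7, 3→5, 3.1→4, 2.6→7
Rank sum = 12 + 11 + 7 + 5 + 4 + 7 = 46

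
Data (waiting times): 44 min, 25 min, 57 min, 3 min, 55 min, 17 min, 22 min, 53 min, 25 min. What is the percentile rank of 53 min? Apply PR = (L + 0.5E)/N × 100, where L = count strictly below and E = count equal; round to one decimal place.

N = 9.
Strictly below 53: 6. Equal to 53: 1.
PR = (6 + 0.5·1)/9 × 100 = 72.2

72.2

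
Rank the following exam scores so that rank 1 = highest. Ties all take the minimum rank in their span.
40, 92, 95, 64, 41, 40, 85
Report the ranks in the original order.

6, 2, 1, 4, 5, 6, 3

Sorted (descending): 95, 92, 85, 64, 41, 40, 40
The 2 values of 40 occupy positions 6–7 → each gets rank 6.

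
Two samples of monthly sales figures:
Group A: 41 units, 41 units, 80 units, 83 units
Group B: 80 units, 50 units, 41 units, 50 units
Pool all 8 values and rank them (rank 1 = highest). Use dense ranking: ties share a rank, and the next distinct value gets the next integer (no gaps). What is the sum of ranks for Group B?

Sorted (descending): 83, 80, 80, 50, 50, 41, 41, 41
The 2 values of 80 share dense rank 2.
The 2 values of 50 share dense rank 3.
The 3 values of 41 share dense rank 4.
Remaining distinct values take the next consecutive integers.
Group B values → pooled ranks: 80→2, 50→3, 41→4, 50→3
Rank sum = 2 + 3 + 4 + 3 = 12

12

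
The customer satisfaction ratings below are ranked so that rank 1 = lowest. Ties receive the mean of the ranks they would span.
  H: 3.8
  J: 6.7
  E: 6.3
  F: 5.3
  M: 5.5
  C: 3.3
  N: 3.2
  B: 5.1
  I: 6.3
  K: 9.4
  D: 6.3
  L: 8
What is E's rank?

8

Sorted (ascending): 3.2, 3.3, 3.8, 5.1, 5.3, 5.5, 6.3, 6.3, 6.3, 6.7, 8, 9.4
The 3 values of 6.3 occupy positions 7–9 → average rank 8.
E has value 6.3 → rank 8.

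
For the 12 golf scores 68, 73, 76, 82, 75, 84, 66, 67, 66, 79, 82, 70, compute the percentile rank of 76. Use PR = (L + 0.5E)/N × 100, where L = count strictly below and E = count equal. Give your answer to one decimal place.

N = 12.
Strictly below 76: 7. Equal to 76: 1.
PR = (7 + 0.5·1)/12 × 100 = 62.5

62.5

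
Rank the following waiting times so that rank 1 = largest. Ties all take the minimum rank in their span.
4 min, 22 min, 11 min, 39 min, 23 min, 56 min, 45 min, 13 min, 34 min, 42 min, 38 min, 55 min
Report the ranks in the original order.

12, 9, 11, 5, 8, 1, 3, 10, 7, 4, 6, 2

Sorted (descending): 56, 55, 45, 42, 39, 38, 34, 23, 22, 13, 11, 4
No ties — each value takes its position as its rank.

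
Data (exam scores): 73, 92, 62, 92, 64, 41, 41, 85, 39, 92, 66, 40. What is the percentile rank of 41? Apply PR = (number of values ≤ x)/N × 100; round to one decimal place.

N = 12.
Strictly below 41: 2. Equal to 41: 2.
PR = 4/12 × 100 = 33.3

33.3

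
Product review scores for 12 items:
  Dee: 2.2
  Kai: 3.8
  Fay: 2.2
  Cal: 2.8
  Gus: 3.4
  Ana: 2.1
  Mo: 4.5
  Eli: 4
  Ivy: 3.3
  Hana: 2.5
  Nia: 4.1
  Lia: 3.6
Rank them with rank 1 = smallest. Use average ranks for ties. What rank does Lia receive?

Sorted (ascending): 2.1, 2.2, 2.2, 2.5, 2.8, 3.3, 3.4, 3.6, 3.8, 4, 4.1, 4.5
The 2 values of 2.2 occupy positions 2–3 → average rank (2+3)/2 = 2.5.
Lia has value 3.6 → rank 8.

8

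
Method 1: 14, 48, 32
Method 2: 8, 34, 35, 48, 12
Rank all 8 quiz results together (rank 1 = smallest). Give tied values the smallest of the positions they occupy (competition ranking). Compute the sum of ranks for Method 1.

Sorted (ascending): 8, 12, 14, 32, 34, 35, 48, 48
The 2 values of 48 occupy positions 7–8 → each gets rank 7.
Method 1 values → pooled ranks: 14→3, 48→7, 32→4
Rank sum = 3 + 7 + 4 = 14

14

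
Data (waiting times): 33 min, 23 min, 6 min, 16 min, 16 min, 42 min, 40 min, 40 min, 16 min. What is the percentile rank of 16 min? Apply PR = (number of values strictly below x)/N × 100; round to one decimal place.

11.1

N = 9.
Strictly below 16: 1. Equal to 16: 3.
PR = 1/9 × 100 = 11.1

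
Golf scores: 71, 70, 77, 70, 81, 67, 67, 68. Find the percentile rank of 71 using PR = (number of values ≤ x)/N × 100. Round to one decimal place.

N = 8.
Strictly below 71: 5. Equal to 71: 1.
PR = 6/8 × 100 = 75.0

75.0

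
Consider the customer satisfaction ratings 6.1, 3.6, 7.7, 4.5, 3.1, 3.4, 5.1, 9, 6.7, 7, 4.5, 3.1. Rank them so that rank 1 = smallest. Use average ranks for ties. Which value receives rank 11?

Sorted (ascending): 3.1, 3.1, 3.4, 3.6, 4.5, 4.5, 5.1, 6.1, 6.7, 7, 7.7, 9
The 2 values of 3.1 occupy positions 1–2 → average rank (1+2)/2 = 1.5.
The 2 values of 4.5 occupy positions 5–6 → average rank (5+6)/2 = 5.5.
Rank 11 → value 7.7.

7.7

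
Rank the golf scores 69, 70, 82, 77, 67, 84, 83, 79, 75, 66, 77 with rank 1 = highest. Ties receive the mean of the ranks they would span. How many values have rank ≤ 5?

Sorted (descending): 84, 83, 82, 79, 77, 77, 75, 70, 69, 67, 66
The 2 values of 77 occupy positions 5–6 → average rank (5+6)/2 = 5.5.
Ranks ≤ 5: {1, 2, 3, 4} → 4 values.

4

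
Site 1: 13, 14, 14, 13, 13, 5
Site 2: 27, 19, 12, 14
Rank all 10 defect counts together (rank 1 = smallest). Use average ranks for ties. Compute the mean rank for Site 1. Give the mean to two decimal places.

Sorted (ascending): 5, 12, 13, 13, 13, 14, 14, 14, 19, 27
The 3 values of 13 occupy positions 3–5 → average rank 4.
The 3 values of 14 occupy positions 6–8 → average rank 7.
Site 1 values → pooled ranks: 13→4, 14→7, 14→7, 13→4, 13→4, 5→1
Mean rank = (4 + 7 + 7 + 4 + 4 + 1) / 6 = 4.50

4.50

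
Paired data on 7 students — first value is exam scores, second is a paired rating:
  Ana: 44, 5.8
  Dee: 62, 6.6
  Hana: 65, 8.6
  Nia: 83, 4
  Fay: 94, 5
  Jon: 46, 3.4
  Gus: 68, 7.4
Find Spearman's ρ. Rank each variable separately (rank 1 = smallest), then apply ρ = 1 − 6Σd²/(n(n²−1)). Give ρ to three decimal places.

Ranks of variable 1: 1, 3, 4, 6, 7, 2, 5
Ranks of variable 2: 4, 5, 7, 2, 3, 1, 6
d = r₁ − r₂: -3, -2, -3, 4, 4, 1, -1
d²: 9, 4, 9, 16, 16, 1, 1; Σd² = 56
ρ = 1 − 6·56/(7·48) = 1 − 336/336 = 0.000

0.000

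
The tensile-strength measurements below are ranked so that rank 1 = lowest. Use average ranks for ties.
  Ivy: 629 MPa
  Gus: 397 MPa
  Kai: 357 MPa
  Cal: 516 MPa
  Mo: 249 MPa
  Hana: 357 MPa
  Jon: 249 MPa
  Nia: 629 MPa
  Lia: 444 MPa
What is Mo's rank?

Sorted (ascending): 249, 249, 357, 357, 397, 444, 516, 629, 629
The 2 values of 249 occupy positions 1–2 → average rank (1+2)/2 = 1.5.
The 2 values of 357 occupy positions 3–4 → average rank (3+4)/2 = 3.5.
The 2 values of 629 occupy positions 8–9 → average rank (8+9)/2 = 8.5.
Mo has value 249 MPa → rank 1.5.

1.5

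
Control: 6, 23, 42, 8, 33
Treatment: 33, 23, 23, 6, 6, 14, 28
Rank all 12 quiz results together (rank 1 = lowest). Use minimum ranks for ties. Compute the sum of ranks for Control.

33

Sorted (ascending): 6, 6, 6, 8, 14, 23, 23, 23, 28, 33, 33, 42
The 3 values of 6 occupy positions 1–3 → each gets rank 1.
The 3 values of 23 occupy positions 6–8 → each gets rank 6.
The 2 values of 33 occupy positions 10–11 → each gets rank 10.
Control values → pooled ranks: 6→1, 23→6, 42→12, 8→4, 33→10
Rank sum = 1 + 6 + 12 + 4 + 10 = 33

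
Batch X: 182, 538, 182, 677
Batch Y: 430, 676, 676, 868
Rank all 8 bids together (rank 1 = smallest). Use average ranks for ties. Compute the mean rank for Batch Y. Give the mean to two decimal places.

Sorted (ascending): 182, 182, 430, 538, 676, 676, 677, 868
The 2 values of 182 occupy positions 1–2 → average rank (1+2)/2 = 1.5.
The 2 values of 676 occupy positions 5–6 → average rank (5+6)/2 = 5.5.
Batch Y values → pooled ranks: 430→3, 676→5.5, 676→5.5, 868→8
Mean rank = (3 + 5.5 + 5.5 + 8) / 4 = 5.50

5.50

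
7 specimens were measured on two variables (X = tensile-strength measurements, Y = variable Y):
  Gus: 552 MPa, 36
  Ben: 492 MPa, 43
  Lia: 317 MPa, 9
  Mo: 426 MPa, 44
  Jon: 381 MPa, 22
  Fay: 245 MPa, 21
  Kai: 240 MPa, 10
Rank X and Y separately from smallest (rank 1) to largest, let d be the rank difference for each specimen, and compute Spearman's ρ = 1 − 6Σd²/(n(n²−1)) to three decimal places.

Ranks of variable 1: 7, 6, 3, 5, 4, 2, 1
Ranks of variable 2: 5, 6, 1, 7, 4, 3, 2
d = r₁ − r₂: 2, 0, 2, -2, 0, -1, -1
d²: 4, 0, 4, 4, 0, 1, 1; Σd² = 14
ρ = 1 − 6·14/(7·48) = 1 − 84/336 = 0.750

0.750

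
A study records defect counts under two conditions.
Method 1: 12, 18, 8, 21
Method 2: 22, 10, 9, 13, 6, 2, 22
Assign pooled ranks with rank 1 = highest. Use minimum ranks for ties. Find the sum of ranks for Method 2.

43

Sorted (descending): 22, 22, 21, 18, 13, 12, 10, 9, 8, 6, 2
The 2 values of 22 occupy positions 1–2 → each gets rank 1.
Method 2 values → pooled ranks: 22→1, 10→7, 9→8, 13→5, 6→10, 2→11, 22→1
Rank sum = 1 + 7 + 8 + 5 + 10 + 11 + 1 = 43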